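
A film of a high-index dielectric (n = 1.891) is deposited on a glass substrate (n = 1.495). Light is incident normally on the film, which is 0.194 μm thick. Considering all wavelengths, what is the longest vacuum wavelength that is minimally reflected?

Ray reflecting at the top interface goes from n = 1.0 toward n = 1.891: a half-wave phase shift.
At the lower boundary (n = 1.891 to n = 1.495) the reflected ray undergoes no phase shift.
Exactly one π shift → a net half-wave offset.
With one net inversion, destructive interference in reflection requires 2 n t = m λ.
λ = 2 n t / m. The longest wavelength is m = 1: λ = 2 × 1.891 × 194 / 1.00 = 734 nm.

734 nm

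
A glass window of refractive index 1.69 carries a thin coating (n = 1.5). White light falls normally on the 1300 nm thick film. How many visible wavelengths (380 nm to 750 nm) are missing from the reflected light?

At the upper boundary (n = 1.0 to n = 1.5) the reflected ray undergoes a half-wave phase shift.
At the lower boundary (n = 1.5 to n = 1.69) the reflected ray undergoes a half-wave phase shift.
Net: no relative phase inversion (both shifts match).
With no net inversion, destructive interference in reflection requires 2 n t = (m + ½) λ.
λ = 2 n t / (m + ½) = 3900 / (m + ½) nm.
m=4: 867 nm (IR); m=5: 709 nm (visible); m=6: 600 nm (visible); m=7: 520 nm (visible); m=8: 459 nm (visible); m=9: 411 nm (visible); m=10: 371 nm (UV).

5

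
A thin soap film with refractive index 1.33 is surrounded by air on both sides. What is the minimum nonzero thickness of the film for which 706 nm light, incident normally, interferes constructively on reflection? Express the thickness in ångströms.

At the upper boundary (n = 1.0 to n = 1.33) the reflected ray undergoes a half-wave phase shift.
At the lower boundary (n = 1.33 to n = 1.0) the reflected ray undergoes no phase shift.
Exactly one π shift → a net half-wave offset.
For maximum reflection here: 2 n t = (m + ½) λ.
Minimum at m = 0: t = λ / (4 n) = 706 / (4 × 1.33) = 133 nm.

1327 Å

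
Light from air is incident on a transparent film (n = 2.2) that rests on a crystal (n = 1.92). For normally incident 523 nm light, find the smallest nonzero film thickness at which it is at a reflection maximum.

Top surface (1.0 → 2.2): reflection off a higher-index medium gives a half-wave phase shift.
Bottom surface (2.2 → 1.92): reflection off a lower-index medium gives no phase shift.
Net: one phase inversion between the two reflected rays.
With one net inversion, constructive interference in reflection requires 2 n t = (m + ½) λ.
Minimum at m = 0: t = λ / (4 n) = 523 / (4 × 2.2) = 59.4 nm.

59.4 nm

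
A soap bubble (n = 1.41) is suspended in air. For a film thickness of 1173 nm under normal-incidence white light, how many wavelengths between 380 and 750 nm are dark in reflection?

4

Ray reflecting at the top interface goes from n = 1.0 toward n = 1.41: a half-wave phase shift.
At the lower boundary (n = 1.41 to n = 1.0) the reflected ray undergoes no phase shift.
Exactly one π shift → a net half-wave offset.
For dark reflection here: 2 n t = m λ.
λ = 2 n t / m = 3308 / m nm.
m=4: 827 nm (IR); m=5: 662 nm (visible); m=6: 551 nm (visible); m=7: 473 nm (visible); m=8: 413 nm (visible); m=9: 368 nm (UV).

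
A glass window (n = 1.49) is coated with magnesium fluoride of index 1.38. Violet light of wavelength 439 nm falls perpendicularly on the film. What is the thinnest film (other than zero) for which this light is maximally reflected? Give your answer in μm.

0.159 μm

Ray reflecting at the top interface goes from n = 1.0 toward n = 1.38: a half-wave phase shift.
Bottom surface (1.38 → 1.49): reflection off a higher-index medium gives a half-wave phase shift.
Zero or two π shifts → no net half-wave offset.
So the condition for constructive reflection is 2 n t = m λ.
Minimum nonzero at m = 1: t = λ / (2 n) = 439 / (2 × 1.38) = 159 nm.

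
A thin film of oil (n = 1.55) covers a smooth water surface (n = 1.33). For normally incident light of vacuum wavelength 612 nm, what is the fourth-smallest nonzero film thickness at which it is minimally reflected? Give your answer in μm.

0.790 μm

At the upper boundary (n = 1.0 to n = 1.55) the reflected ray undergoes a half-wave phase shift.
Ray reflecting at the bottom interface goes from n = 1.55 toward n = 1.33: no phase shift.
The two reflections differ by half a wavelength.
For minimum reflection here: 2 n t = m λ.
The fourth-smallest nonzero thickness corresponds to m = 4: t = m λ / (2 n) = 4.00 × 612 / (2 × 1.55) = 790 nm.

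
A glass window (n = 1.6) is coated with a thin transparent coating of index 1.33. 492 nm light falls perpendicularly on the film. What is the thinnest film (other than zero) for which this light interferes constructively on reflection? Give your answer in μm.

Top surface (1.0 → 1.33): reflection off a higher-index medium gives a half-wave phase shift.
Bottom surface (1.33 → 1.6): reflection off a higher-index medium gives a half-wave phase shift.
Net: no relative phase inversion (both shifts match).
With no net inversion, constructive interference in reflection requires 2 n t = m λ.
Minimum nonzero at m = 1: t = λ / (2 n) = 492 / (2 × 1.33) = 185 nm.

0.185 μm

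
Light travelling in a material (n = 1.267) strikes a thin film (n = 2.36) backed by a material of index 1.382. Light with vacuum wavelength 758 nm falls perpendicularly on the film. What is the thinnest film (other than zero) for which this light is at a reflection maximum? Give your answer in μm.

0.0803 μm

Top surface (1.267 → 2.36): reflection off a higher-index medium gives a half-wave phase shift.
Ray reflecting at the bottom interface goes from n = 2.36 toward n = 1.382: no phase shift.
Exactly one π shift → a net half-wave offset.
For bright reflection here: 2 n t = (m + ½) λ.
Minimum at m = 0: t = λ / (4 n) = 758 / (4 × 2.36) = 80.3 nm.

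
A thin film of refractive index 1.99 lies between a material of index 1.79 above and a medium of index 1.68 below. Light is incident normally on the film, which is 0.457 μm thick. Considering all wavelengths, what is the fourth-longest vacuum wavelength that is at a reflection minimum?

455 nm

At the upper boundary (n = 1.79 to n = 1.99) the reflected ray undergoes a half-wave phase shift.
Bottom surface (1.99 → 1.68): reflection off a lower-index medium gives no phase shift.
The two reflections differ by half a wavelength.
For dark reflection here: 2 n t = m λ.
λ = 2 n t / m. The fourth-longest wavelength is m = 4: λ = 2 × 1.99 × 457 / 4.00 = 455 nm.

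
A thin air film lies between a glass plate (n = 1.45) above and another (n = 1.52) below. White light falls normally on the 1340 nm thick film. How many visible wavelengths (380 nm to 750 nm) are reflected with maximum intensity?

3

At the upper boundary (n = 1.45 to n = 1.0) the reflected ray undergoes no phase shift.
Bottom surface (1.0 → 1.52): reflection off a higher-index medium gives a half-wave phase shift.
Exactly one π shift → a net half-wave offset.
For maximum reflection here: 2 n t = (m + ½) λ.
λ = 2 n t / (m + ½) = 2680 / (m + ½) nm.
m=3: 766 nm (IR); m=4: 596 nm (visible); m=5: 487 nm (visible); m=6: 412 nm (visible); m=7: 357 nm (UV).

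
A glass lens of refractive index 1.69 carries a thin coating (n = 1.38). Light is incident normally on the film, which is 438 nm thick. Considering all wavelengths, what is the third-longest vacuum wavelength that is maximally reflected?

At the upper boundary (n = 1.0 to n = 1.38) the reflected ray undergoes a half-wave phase shift.
Ray reflecting at the bottom interface goes from n = 1.38 toward n = 1.69: a half-wave phase shift.
Net: no relative phase inversion (both shifts match).
With no net inversion, constructive interference in reflection requires 2 n t = m λ.
λ = 2 n t / m. The third-longest wavelength is m = 3: λ = 2 × 1.38 × 438 / 3.00 = 403 nm.

403 nm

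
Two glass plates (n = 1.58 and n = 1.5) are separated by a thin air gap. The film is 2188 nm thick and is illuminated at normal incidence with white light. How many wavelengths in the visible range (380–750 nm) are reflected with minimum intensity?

6

Ray reflecting at the top interface goes from n = 1.58 toward n = 1.0: no phase shift.
Bottom surface (1.0 → 1.5): reflection off a higher-index medium gives a half-wave phase shift.
The two reflections differ by half a wavelength.
With one net inversion, destructive interference in reflection requires 2 n t = m λ.
λ = 2 n t / m = 4376 / m nm.
m=5: 875 nm (IR); m=6: 729 nm (visible); m=7: 625 nm (visible); m=8: 547 nm (visible); m=9: 486 nm (visible); m=10: 438 nm (visible); m=11: 398 nm (visible); m=12: 365 nm (UV).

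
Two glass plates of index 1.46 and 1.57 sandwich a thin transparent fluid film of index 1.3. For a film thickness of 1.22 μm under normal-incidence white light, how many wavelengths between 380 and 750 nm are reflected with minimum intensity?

Top surface (1.46 → 1.3): reflection off a lower-index medium gives no phase shift.
At the lower boundary (n = 1.3 to n = 1.57) the reflected ray undergoes a half-wave phase shift.
Net: one phase inversion between the two reflected rays.
So the condition for destructive reflection is 2 n t = m λ.
λ = 2 n t / m = 3172 / m nm.
m=4: 793 nm (IR); m=5: 634 nm (visible); m=6: 529 nm (visible); m=7: 453 nm (visible); m=8: 397 nm (visible); m=9: 352 nm (UV).

4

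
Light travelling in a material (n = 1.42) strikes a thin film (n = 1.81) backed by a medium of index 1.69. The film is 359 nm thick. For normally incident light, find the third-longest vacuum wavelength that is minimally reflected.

At the upper boundary (n = 1.42 to n = 1.81) the reflected ray undergoes a half-wave phase shift.
At the lower boundary (n = 1.81 to n = 1.69) the reflected ray undergoes no phase shift.
Exactly one π shift → a net half-wave offset.
With one net inversion, destructive interference in reflection requires 2 n t = m λ.
λ = 2 n t / m. The third-longest wavelength is m = 3: λ = 2 × 1.81 × 359 / 3.00 = 433 nm.

433 nm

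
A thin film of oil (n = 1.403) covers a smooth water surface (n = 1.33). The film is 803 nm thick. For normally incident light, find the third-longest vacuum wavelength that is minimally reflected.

Top surface (1.0 → 1.403): reflection off a higher-index medium gives a half-wave phase shift.
Bottom surface (1.403 → 1.33): reflection off a lower-index medium gives no phase shift.
The two reflections differ by half a wavelength.
With one net inversion, destructive interference in reflection requires 2 n t = m λ.
λ = 2 n t / m. The third-longest wavelength is m = 3: λ = 2 × 1.403 × 803 / 3.00 = 751 nm.

751 nm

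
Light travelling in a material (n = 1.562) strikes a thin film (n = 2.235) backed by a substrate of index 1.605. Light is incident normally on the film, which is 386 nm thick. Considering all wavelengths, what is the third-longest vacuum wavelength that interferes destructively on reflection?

Ray reflecting at the top interface goes from n = 1.562 toward n = 2.235: a half-wave phase shift.
At the lower boundary (n = 2.235 to n = 1.605) the reflected ray undergoes no phase shift.
Exactly one π shift → a net half-wave offset.
With one net inversion, destructive interference in reflection requires 2 n t = m λ.
λ = 2 n t / m. The third-longest wavelength is m = 3: λ = 2 × 2.235 × 386 / 3.00 = 575 nm.

575 nm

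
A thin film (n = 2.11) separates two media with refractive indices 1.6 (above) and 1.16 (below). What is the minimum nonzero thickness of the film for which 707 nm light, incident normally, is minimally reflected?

168 nm

Ray reflecting at the top interface goes from n = 1.6 toward n = 2.11: a half-wave phase shift.
At the lower boundary (n = 2.11 to n = 1.16) the reflected ray undergoes no phase shift.
Exactly one π shift → a net half-wave offset.
With one net inversion, destructive interference in reflection requires 2 n t = m λ.
Minimum nonzero at m = 1: t = λ / (2 n) = 707 / (2 × 2.11) = 168 nm.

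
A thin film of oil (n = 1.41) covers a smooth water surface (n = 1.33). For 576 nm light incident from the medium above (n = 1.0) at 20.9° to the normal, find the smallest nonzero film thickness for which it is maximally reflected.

At the upper boundary (n = 1.0 to n = 1.41) the reflected ray undergoes a half-wave phase shift.
Ray reflecting at the bottom interface goes from n = 1.41 toward n = 1.33: no phase shift.
Exactly one π shift → a net half-wave offset.
So the condition for constructive reflection is 2 n t cos θ_r = (m + ½) λ.
Snell's law: 1.0 sin 20.9° = 1.41 sin θ_r → sin θ_r = 0.253, cos θ_r = 0.967.
Minimum at m = 0: t = λ / (4 n cos θ_r) = 576 / (4 × 1.41 × 0.967) = 106 nm.

106 nm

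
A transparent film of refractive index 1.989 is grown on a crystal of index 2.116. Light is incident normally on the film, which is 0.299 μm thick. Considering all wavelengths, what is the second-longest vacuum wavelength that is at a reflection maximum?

595 nm

Ray reflecting at the top interface goes from n = 1.0 toward n = 1.989: a half-wave phase shift.
Bottom surface (1.989 → 2.116): reflection off a higher-index medium gives a half-wave phase shift.
Zero or two π shifts → no net half-wave offset.
So the condition for constructive reflection is 2 n t = m λ.
λ = 2 n t / m. The second-longest wavelength is m = 2: λ = 2 × 1.989 × 299 / 2.00 = 595 nm.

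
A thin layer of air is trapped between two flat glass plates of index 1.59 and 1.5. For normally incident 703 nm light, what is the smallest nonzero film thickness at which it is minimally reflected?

Top surface (1.59 → 1.0): reflection off a lower-index medium gives no phase shift.
At the lower boundary (n = 1.0 to n = 1.5) the reflected ray undergoes a half-wave phase shift.
Net: one phase inversion between the two reflected rays.
With one net inversion, destructive interference in reflection requires 2 n t = m λ.
The smallest nonzero thickness corresponds to m = 1: t = m λ / (2 n) = 1.00 × 703 / (2 × 1.0) = 352 nm.

352 nm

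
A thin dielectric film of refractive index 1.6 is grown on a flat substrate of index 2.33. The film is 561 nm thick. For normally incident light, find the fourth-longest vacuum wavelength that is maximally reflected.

Top surface (1.0 → 1.6): reflection off a higher-index medium gives a half-wave phase shift.
Bottom surface (1.6 → 2.33): reflection off a higher-index medium gives a half-wave phase shift.
Net: no relative phase inversion (both shifts match).
For maximum reflection here: 2 n t = m λ.
λ = 2 n t / m. The fourth-longest wavelength is m = 4: λ = 2 × 1.6 × 561 / 4.00 = 449 nm.

449 nm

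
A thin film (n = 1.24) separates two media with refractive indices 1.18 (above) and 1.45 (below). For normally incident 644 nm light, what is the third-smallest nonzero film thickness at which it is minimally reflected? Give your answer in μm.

0.649 μm

Top surface (1.18 → 1.24): reflection off a higher-index medium gives a half-wave phase shift.
At the lower boundary (n = 1.24 to n = 1.45) the reflected ray undergoes a half-wave phase shift.
Zero or two π shifts → no net half-wave offset.
With no net inversion, destructive interference in reflection requires 2 n t = (m + ½) λ.
The third-smallest nonzero thickness corresponds to m = 2: t = (m + ½) λ / (2 n) = 2.50 × 644 / (2 × 1.24) = 649 nm.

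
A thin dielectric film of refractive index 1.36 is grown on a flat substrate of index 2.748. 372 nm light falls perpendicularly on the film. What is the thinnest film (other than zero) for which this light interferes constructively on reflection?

137 nm

Ray reflecting at the top interface goes from n = 1.0 toward n = 1.36: a half-wave phase shift.
Bottom surface (1.36 → 2.748): reflection off a higher-index medium gives a half-wave phase shift.
The two reflections carry the same phase change, so no net offset.
With no net inversion, constructive interference in reflection requires 2 n t = m λ.
Minimum nonzero at m = 1: t = λ / (2 n) = 372 / (2 × 1.36) = 137 nm.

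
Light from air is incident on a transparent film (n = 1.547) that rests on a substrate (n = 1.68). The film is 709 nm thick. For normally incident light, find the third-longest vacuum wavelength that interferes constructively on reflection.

731 nm

Ray reflecting at the top interface goes from n = 1.0 toward n = 1.547: a half-wave phase shift.
Bottom surface (1.547 → 1.68): reflection off a higher-index medium gives a half-wave phase shift.
Zero or two π shifts → no net half-wave offset.
For maximum reflection here: 2 n t = m λ.
λ = 2 n t / m. The third-longest wavelength is m = 3: λ = 2 × 1.547 × 709 / 3.00 = 731 nm.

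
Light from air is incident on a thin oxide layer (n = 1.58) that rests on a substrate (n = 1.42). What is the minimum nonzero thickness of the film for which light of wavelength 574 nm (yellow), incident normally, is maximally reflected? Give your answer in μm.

0.0908 μm

Top surface (1.0 → 1.58): reflection off a higher-index medium gives a half-wave phase shift.
Ray reflecting at the bottom interface goes from n = 1.58 toward n = 1.42: no phase shift.
Exactly one π shift → a net half-wave offset.
With one net inversion, constructive interference in reflection requires 2 n t = (m + ½) λ.
Minimum at m = 0: t = λ / (4 n) = 574 / (4 × 1.58) = 90.8 nm.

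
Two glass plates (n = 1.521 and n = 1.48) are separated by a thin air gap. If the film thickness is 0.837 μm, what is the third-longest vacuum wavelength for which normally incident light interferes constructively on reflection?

Ray reflecting at the top interface goes from n = 1.521 toward n = 1.0: no phase shift.
At the lower boundary (n = 1.0 to n = 1.48) the reflected ray undergoes a half-wave phase shift.
Exactly one π shift → a net half-wave offset.
So the condition for constructive reflection is 2 n t = (m + ½) λ.
λ = 2 n t / (m + ½). The third-longest wavelength is m = 2: λ = 2 × 1.0 × 837 / 2.50 = 670 nm.

670 nm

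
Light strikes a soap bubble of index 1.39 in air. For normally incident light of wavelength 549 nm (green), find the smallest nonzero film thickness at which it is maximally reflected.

At the upper boundary (n = 1.0 to n = 1.39) the reflected ray undergoes a half-wave phase shift.
Bottom surface (1.39 → 1.0): reflection off a lower-index medium gives no phase shift.
Exactly one π shift → a net half-wave offset.
For maximum reflection here: 2 n t = (m + ½) λ.
Minimum at m = 0: t = λ / (4 n) = 549 / (4 × 1.39) = 98.7 nm.

98.7 nm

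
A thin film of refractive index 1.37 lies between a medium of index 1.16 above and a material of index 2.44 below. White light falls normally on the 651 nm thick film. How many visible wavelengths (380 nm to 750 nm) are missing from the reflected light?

Ray reflecting at the top interface goes from n = 1.16 toward n = 1.37: a half-wave phase shift.
Ray reflecting at the bottom interface goes from n = 1.37 toward n = 2.44: a half-wave phase shift.
Zero or two π shifts → no net half-wave offset.
So the condition for destructive reflection is 2 n t = (m + ½) λ.
λ = 2 n t / (m + ½) = 1784 / (m + ½) nm.
m=1: 1189 nm (IR); m=2: 713 nm (visible); m=3: 510 nm (visible); m=4: 396 nm (visible); m=5: 324 nm (UV).

3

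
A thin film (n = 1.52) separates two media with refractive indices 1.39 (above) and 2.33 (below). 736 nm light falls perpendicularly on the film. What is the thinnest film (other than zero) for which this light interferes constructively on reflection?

242 nm

Top surface (1.39 → 1.52): reflection off a higher-index medium gives a half-wave phase shift.
Bottom surface (1.52 → 2.33): reflection off a higher-index medium gives a half-wave phase shift.
Net: no relative phase inversion (both shifts match).
For maximum reflection here: 2 n t = m λ.
Minimum nonzero at m = 1: t = λ / (2 n) = 736 / (2 × 1.52) = 242 nm.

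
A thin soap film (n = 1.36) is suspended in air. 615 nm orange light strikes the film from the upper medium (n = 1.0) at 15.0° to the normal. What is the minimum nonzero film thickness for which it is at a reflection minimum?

At the upper boundary (n = 1.0 to n = 1.36) the reflected ray undergoes a half-wave phase shift.
Bottom surface (1.36 → 1.0): reflection off a lower-index medium gives no phase shift.
The two reflections differ by half a wavelength.
For minimum reflection here: 2 n t cos θ_r = m λ.
Snell's law: 1.0 sin 15.0° = 1.36 sin θ_r → sin θ_r = 0.190, cos θ_r = 0.982.
Minimum nonzero at m = 1: t = λ / (2 n cos θ_r) = 615 / (2 × 1.36 × 0.982) = 230 nm.

230 nm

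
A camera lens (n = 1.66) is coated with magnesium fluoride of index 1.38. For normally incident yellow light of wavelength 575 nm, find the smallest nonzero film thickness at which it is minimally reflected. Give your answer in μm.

Ray reflecting at the top interface goes from n = 1.0 toward n = 1.38: a half-wave phase shift.
Bottom surface (1.38 → 1.66): reflection off a higher-index medium gives a half-wave phase shift.
The two reflections carry the same phase change, so no net offset.
With no net inversion, destructive interference in reflection requires 2 n t = (m + ½) λ.
Minimum at m = 0: t = λ / (4 n) = 575 / (4 × 1.38) = 104 nm.

0.104 μm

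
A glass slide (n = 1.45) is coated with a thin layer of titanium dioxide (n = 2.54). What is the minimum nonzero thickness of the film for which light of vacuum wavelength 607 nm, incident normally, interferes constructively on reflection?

59.7 nm

Top surface (1.0 → 2.54): reflection off a higher-index medium gives a half-wave phase shift.
Bottom surface (2.54 → 1.45): reflection off a lower-index medium gives no phase shift.
Net: one phase inversion between the two reflected rays.
With one net inversion, constructive interference in reflection requires 2 n t = (m + ½) λ.
Minimum at m = 0: t = λ / (4 n) = 607 / (4 × 2.54) = 59.7 nm.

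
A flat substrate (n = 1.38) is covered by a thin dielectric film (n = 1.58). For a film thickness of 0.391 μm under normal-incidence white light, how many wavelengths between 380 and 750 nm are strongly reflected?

Ray reflecting at the top interface goes from n = 1.0 toward n = 1.58: a half-wave phase shift.
Bottom surface (1.58 → 1.38): reflection off a lower-index medium gives no phase shift.
The two reflections differ by half a wavelength.
So the condition for constructive reflection is 2 n t = (m + ½) λ.
λ = 2 n t / (m + ½) = 1236 / (m + ½) nm.
m=1: 824 nm (IR); m=2: 494 nm (visible); m=3: 353 nm (UV).

1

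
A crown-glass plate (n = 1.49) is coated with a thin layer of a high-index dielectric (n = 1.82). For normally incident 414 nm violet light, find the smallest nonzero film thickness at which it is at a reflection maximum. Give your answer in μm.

Top surface (1.0 → 1.82): reflection off a higher-index medium gives a half-wave phase shift.
Ray reflecting at the bottom interface goes from n = 1.82 toward n = 1.49: no phase shift.
Net: one phase inversion between the two reflected rays.
With one net inversion, constructive interference in reflection requires 2 n t = (m + ½) λ.
Minimum at m = 0: t = λ / (4 n) = 414 / (4 × 1.82) = 56.9 nm.

0.0569 μm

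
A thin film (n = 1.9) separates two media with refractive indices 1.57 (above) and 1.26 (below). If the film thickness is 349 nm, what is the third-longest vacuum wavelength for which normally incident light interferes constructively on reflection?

530 nm

Ray reflecting at the top interface goes from n = 1.57 toward n = 1.9: a half-wave phase shift.
Bottom surface (1.9 → 1.26): reflection off a lower-index medium gives no phase shift.
The two reflections differ by half a wavelength.
For maximum reflection here: 2 n t = (m + ½) λ.
λ = 2 n t / (m + ½). The third-longest wavelength is m = 2: λ = 2 × 1.9 × 349 / 2.50 = 530 nm.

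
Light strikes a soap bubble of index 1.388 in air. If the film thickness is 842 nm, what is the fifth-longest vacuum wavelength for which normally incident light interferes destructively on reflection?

467 nm

Ray reflecting at the top interface goes from n = 1.0 toward n = 1.388: a half-wave phase shift.
Bottom surface (1.388 → 1.0): reflection off a lower-index medium gives no phase shift.
Net: one phase inversion between the two reflected rays.
With one net inversion, destructive interference in reflection requires 2 n t = m λ.
λ = 2 n t / m. The fifth-longest wavelength is m = 5: λ = 2 × 1.388 × 842 / 5.00 = 467 nm.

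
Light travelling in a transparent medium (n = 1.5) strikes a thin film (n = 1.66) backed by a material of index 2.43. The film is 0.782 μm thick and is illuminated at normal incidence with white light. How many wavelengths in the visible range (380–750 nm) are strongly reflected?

At the upper boundary (n = 1.5 to n = 1.66) the reflected ray undergoes a half-wave phase shift.
At the lower boundary (n = 1.66 to n = 2.43) the reflected ray undergoes a half-wave phase shift.
The two reflections carry the same phase change, so no net offset.
With no net inversion, constructive interference in reflection requires 2 n t = m λ.
λ = 2 n t / m = 2596 / m nm.
m=3: 865 nm (IR); m=4: 649 nm (visible); m=5: 519 nm (visible); m=6: 433 nm (visible); m=7: 371 nm (UV).

3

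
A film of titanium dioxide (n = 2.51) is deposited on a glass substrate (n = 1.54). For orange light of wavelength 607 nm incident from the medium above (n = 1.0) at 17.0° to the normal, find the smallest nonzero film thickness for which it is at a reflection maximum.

Top surface (1.0 → 2.51): reflection off a higher-index medium gives a half-wave phase shift.
Bottom surface (2.51 → 1.54): reflection off a lower-index medium gives no phase shift.
The two reflections differ by half a wavelength.
So the condition for constructive reflection is 2 n t cos θ_r = (m + ½) λ.
Snell's law: 1.0 sin 17.0° = 2.51 sin θ_r → sin θ_r = 0.116, cos θ_r = 0.993.
Minimum at m = 0: t = λ / (4 n cos θ_r) = 607 / (4 × 2.51 × 0.993) = 60.9 nm.

60.9 nm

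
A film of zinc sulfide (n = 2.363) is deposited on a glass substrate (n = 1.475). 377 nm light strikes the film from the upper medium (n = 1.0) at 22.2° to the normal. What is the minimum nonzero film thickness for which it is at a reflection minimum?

Top surface (1.0 → 2.363): reflection off a higher-index medium gives a half-wave phase shift.
Ray reflecting at the bottom interface goes from n = 2.363 toward n = 1.475: no phase shift.
The two reflections differ by half a wavelength.
With one net inversion, destructive interference in reflection requires 2 n t cos θ_r = m λ.
Snell's law: 1.0 sin 22.2° = 2.363 sin θ_r → sin θ_r = 0.160, cos θ_r = 0.987.
Minimum nonzero at m = 1: t = λ / (2 n cos θ_r) = 377 / (2 × 2.363 × 0.987) = 80.8 nm.

80.8 nm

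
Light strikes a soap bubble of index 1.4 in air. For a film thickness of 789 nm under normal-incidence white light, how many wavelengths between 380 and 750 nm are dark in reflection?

3

Ray reflecting at the top interface goes from n = 1.0 toward n = 1.4: a half-wave phase shift.
At the lower boundary (n = 1.4 to n = 1.0) the reflected ray undergoes no phase shift.
The two reflections differ by half a wavelength.
With one net inversion, destructive interference in reflection requires 2 n t = m λ.
λ = 2 n t / m = 2209 / m nm.
m=2: 1105 nm (IR); m=3: 736 nm (visible); m=4: 552 nm (visible); m=5: 442 nm (visible); m=6: 368 nm (UV).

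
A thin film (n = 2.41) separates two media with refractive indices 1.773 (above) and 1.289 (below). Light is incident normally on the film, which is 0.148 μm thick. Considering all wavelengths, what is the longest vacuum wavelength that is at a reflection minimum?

713 nm

Top surface (1.773 → 2.41): reflection off a higher-index medium gives a half-wave phase shift.
Ray reflecting at the bottom interface goes from n = 2.41 toward n = 1.289: no phase shift.
Net: one phase inversion between the two reflected rays.
For weak reflection here: 2 n t = m λ.
λ = 2 n t / m. The longest wavelength is m = 1: λ = 2 × 2.41 × 148 / 1.00 = 713 nm.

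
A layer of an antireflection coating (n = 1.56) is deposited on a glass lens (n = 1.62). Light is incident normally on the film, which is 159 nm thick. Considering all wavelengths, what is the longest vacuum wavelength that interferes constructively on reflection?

At the upper boundary (n = 1.0 to n = 1.56) the reflected ray undergoes a half-wave phase shift.
Ray reflecting at the bottom interface goes from n = 1.56 toward n = 1.62: a half-wave phase shift.
Zero or two π shifts → no net half-wave offset.
With no net inversion, constructive interference in reflection requires 2 n t = m λ.
λ = 2 n t / m. The longest wavelength is m = 1: λ = 2 × 1.56 × 159 / 1.00 = 496 nm.

496 nm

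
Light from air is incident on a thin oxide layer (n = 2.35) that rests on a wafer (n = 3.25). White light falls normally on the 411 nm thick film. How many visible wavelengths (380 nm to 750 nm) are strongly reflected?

Ray reflecting at the top interface goes from n = 1.0 toward n = 2.35: a half-wave phase shift.
Bottom surface (2.35 → 3.25): reflection off a higher-index medium gives a half-wave phase shift.
Zero or two π shifts → no net half-wave offset.
For strong reflection here: 2 n t = m λ.
λ = 2 n t / m = 1932 / m nm.
m=2: 966 nm (IR); m=3: 644 nm (visible); m=4: 483 nm (visible); m=5: 386 nm (visible); m=6: 322 nm (UV).

3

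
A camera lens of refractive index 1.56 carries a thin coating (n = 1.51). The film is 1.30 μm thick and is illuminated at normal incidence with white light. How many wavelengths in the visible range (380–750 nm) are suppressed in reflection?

Ray reflecting at the top interface goes from n = 1.0 toward n = 1.51: a half-wave phase shift.
Bottom surface (1.51 → 1.56): reflection off a higher-index medium gives a half-wave phase shift.
Zero or two π shifts → no net half-wave offset.
So the condition for destructive reflection is 2 n t = (m + ½) λ.
λ = 2 n t / (m + ½) = 3926 / (m + ½) nm.
m=4: 872 nm (IR); m=5: 714 nm (visible); m=6: 604 nm (visible); m=7: 523 nm (visible); m=8: 462 nm (visible); m=9: 413 nm (visible); m=10: 374 nm (UV).

5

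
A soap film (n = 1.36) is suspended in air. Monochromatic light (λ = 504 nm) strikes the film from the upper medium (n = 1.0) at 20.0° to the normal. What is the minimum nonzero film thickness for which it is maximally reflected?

95.7 nm

At the upper boundary (n = 1.0 to n = 1.36) the reflected ray undergoes a half-wave phase shift.
At the lower boundary (n = 1.36 to n = 1.0) the reflected ray undergoes no phase shift.
The two reflections differ by half a wavelength.
With one net inversion, constructive interference in reflection requires 2 n t cos θ_r = (m + ½) λ.
Snell's law: 1.0 sin 20.0° = 1.36 sin θ_r → sin θ_r = 0.251, cos θ_r = 0.968.
Minimum at m = 0: t = λ / (4 n cos θ_r) = 504 / (4 × 1.36 × 0.968) = 95.7 nm.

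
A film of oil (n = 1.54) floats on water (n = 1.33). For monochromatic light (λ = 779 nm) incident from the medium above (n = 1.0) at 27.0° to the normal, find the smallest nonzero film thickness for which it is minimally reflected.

265 nm

Ray reflecting at the top interface goes from n = 1.0 toward n = 1.54: a half-wave phase shift.
At the lower boundary (n = 1.54 to n = 1.33) the reflected ray undergoes no phase shift.
Exactly one π shift → a net half-wave offset.
So the condition for destructive reflection is 2 n t cos θ_r = m λ.
Snell's law: 1.0 sin 27.0° = 1.54 sin θ_r → sin θ_r = 0.295, cos θ_r = 0.956.
Minimum nonzero at m = 1: t = λ / (2 n cos θ_r) = 779 / (2 × 1.54 × 0.956) = 265 nm.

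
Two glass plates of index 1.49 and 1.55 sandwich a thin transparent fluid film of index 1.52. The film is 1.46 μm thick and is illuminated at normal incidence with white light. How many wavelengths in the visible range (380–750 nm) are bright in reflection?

Ray reflecting at the top interface goes from n = 1.49 toward n = 1.52: a half-wave phase shift.
Bottom surface (1.52 → 1.55): reflection off a higher-index medium gives a half-wave phase shift.
Net: no relative phase inversion (both shifts match).
So the condition for constructive reflection is 2 n t = m λ.
λ = 2 n t / m = 4438 / m nm.
m=5: 888 nm (IR); m=6: 740 nm (visible); m=7: 634 nm (visible); m=8: 555 nm (visible); m=9: 493 nm (visible); m=10: 444 nm (visible); m=11: 403 nm (visible); m=12: 370 nm (UV).

6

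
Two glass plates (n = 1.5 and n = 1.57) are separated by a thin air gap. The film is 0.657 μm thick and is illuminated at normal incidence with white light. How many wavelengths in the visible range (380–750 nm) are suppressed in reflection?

2

Ray reflecting at the top interface goes from n = 1.5 toward n = 1.0: no phase shift.
Bottom surface (1.0 → 1.57): reflection off a higher-index medium gives a half-wave phase shift.
Exactly one π shift → a net half-wave offset.
With one net inversion, destructive interference in reflection requires 2 n t = m λ.
λ = 2 n t / m = 1314 / m nm.
m=1: 1314 nm (IR); m=2: 657 nm (visible); m=3: 438 nm (visible); m=4: 329 nm (UV).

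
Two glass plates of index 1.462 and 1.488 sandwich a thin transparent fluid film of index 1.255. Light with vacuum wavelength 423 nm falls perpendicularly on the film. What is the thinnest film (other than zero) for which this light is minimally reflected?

169 nm

At the upper boundary (n = 1.462 to n = 1.255) the reflected ray undergoes no phase shift.
Ray reflecting at the bottom interface goes from n = 1.255 toward n = 1.488: a half-wave phase shift.
Exactly one π shift → a net half-wave offset.
With one net inversion, destructive interference in reflection requires 2 n t = m λ.
Minimum nonzero at m = 1: t = λ / (2 n) = 423 / (2 × 1.255) = 169 nm.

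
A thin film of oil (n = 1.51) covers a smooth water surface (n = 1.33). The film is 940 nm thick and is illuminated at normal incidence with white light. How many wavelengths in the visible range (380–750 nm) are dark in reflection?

Top surface (1.0 → 1.51): reflection off a higher-index medium gives a half-wave phase shift.
Ray reflecting at the bottom interface goes from n = 1.51 toward n = 1.33: no phase shift.
Net: one phase inversion between the two reflected rays.
For minimum reflection here: 2 n t = m λ.
λ = 2 n t / m = 2839 / m nm.
m=3: 946 nm (IR); m=4: 710 nm (visible); m=5: 568 nm (visible); m=6: 473 nm (visible); m=7: 406 nm (visible); m=8: 355 nm (UV).

4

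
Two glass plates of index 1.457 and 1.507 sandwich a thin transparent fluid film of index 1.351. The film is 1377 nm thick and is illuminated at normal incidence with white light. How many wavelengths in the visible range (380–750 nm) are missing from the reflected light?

5

Ray reflecting at the top interface goes from n = 1.457 toward n = 1.351: no phase shift.
Bottom surface (1.351 → 1.507): reflection off a higher-index medium gives a half-wave phase shift.
The two reflections differ by half a wavelength.
So the condition for destructive reflection is 2 n t = m λ.
λ = 2 n t / m = 3721 / m nm.
m=4: 930 nm (IR); m=5: 744 nm (visible); m=6: 620 nm (visible); m=7: 532 nm (visible); m=8: 465 nm (visible); m=9: 413 nm (visible); m=10: 372 nm (UV).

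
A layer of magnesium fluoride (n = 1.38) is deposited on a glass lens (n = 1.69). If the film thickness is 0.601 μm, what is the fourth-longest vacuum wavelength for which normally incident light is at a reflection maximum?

Top surface (1.0 → 1.38): reflection off a higher-index medium gives a half-wave phase shift.
Ray reflecting at the bottom interface goes from n = 1.38 toward n = 1.69: a half-wave phase shift.
Zero or two π shifts → no net half-wave offset.
With no net inversion, constructive interference in reflection requires 2 n t = m λ.
λ = 2 n t / m. The fourth-longest wavelength is m = 4: λ = 2 × 1.38 × 601 / 4.00 = 415 nm.

415 nm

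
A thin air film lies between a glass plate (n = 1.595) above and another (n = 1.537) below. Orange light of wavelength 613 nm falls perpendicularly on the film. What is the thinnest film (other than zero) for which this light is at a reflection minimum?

307 nm

Top surface (1.595 → 1.0): reflection off a lower-index medium gives no phase shift.
Ray reflecting at the bottom interface goes from n = 1.0 toward n = 1.537: a half-wave phase shift.
The two reflections differ by half a wavelength.
For dark reflection here: 2 n t = m λ.
Minimum nonzero at m = 1: t = λ / (2 n) = 613 / (2 × 1.0) = 307 nm.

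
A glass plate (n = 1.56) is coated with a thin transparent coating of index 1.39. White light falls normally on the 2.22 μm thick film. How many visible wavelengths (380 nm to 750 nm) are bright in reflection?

Ray reflecting at the top interface goes from n = 1.0 toward n = 1.39: a half-wave phase shift.
Ray reflecting at the bottom interface goes from n = 1.39 toward n = 1.56: a half-wave phase shift.
Net: no relative phase inversion (both shifts match).
So the condition for constructive reflection is 2 n t = m λ.
λ = 2 n t / m = 6172 / m nm.
m=8: 771 nm (IR); m=9: 686 nm (visible); m=10: 617 nm (visible); m=11: 561 nm (visible); m=12: 514 nm (visible); m=13: 475 nm (visible); m=14: 441 nm (visible); m=15: 411 nm (visible); m=16: 386 nm (visible); m=17: 363 nm (UV).

8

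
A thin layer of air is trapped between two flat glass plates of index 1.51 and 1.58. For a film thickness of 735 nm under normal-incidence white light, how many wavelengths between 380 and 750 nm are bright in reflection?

2

Top surface (1.51 → 1.0): reflection off a lower-index medium gives no phase shift.
Bottom surface (1.0 → 1.58): reflection off a higher-index medium gives a half-wave phase shift.
The two reflections differ by half a wavelength.
With one net inversion, constructive interference in reflection requires 2 n t = (m + ½) λ.
λ = 2 n t / (m + ½) = 1470 / (m + ½) nm.
m=1: 980 nm (IR); m=2: 588 nm (visible); m=3: 420 nm (visible); m=4: 327 nm (UV).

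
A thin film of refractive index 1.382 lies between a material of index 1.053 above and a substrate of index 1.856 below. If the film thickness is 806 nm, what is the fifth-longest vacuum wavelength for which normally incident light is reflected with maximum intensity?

446 nm

At the upper boundary (n = 1.053 to n = 1.382) the reflected ray undergoes a half-wave phase shift.
Bottom surface (1.382 → 1.856): reflection off a higher-index medium gives a half-wave phase shift.
Zero or two π shifts → no net half-wave offset.
For bright reflection here: 2 n t = m λ.
λ = 2 n t / m. The fifth-longest wavelength is m = 5: λ = 2 × 1.382 × 806 / 5.00 = 446 nm.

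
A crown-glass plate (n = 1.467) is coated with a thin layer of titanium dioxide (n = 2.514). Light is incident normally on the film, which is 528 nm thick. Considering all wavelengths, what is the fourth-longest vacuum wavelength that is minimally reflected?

664 nm

Ray reflecting at the top interface goes from n = 1.0 toward n = 2.514: a half-wave phase shift.
At the lower boundary (n = 2.514 to n = 1.467) the reflected ray undergoes no phase shift.
Net: one phase inversion between the two reflected rays.
For dark reflection here: 2 n t = m λ.
λ = 2 n t / m. The fourth-longest wavelength is m = 4: λ = 2 × 2.514 × 528 / 4.00 = 664 nm.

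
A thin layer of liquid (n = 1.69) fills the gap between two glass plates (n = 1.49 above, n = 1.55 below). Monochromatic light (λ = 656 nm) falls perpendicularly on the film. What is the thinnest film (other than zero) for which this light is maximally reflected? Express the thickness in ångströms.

Top surface (1.49 → 1.69): reflection off a higher-index medium gives a half-wave phase shift.
At the lower boundary (n = 1.69 to n = 1.55) the reflected ray undergoes no phase shift.
Exactly one π shift → a net half-wave offset.
So the condition for constructive reflection is 2 n t = (m + ½) λ.
Minimum at m = 0: t = λ / (4 n) = 656 / (4 × 1.69) = 97.0 nm.

970 Å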